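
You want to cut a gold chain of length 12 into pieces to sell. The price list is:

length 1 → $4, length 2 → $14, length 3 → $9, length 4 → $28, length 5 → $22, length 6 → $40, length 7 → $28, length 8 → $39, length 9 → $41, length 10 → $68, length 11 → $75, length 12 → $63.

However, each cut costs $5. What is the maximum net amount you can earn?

77

Let net[k] be the best obtainable value from length k. For each k, try every first piece i and keep the best of price[i] + net[k−i] minus the 5 cut fee when i<k.
net[1] = 4
net[2] = max(4+4-5, 14+0) = 14
net[3] = max(4+14-5, 14+4-5, 9+0) = 13
net[4] = max(4+13-5, 14+14-5, 9+4-5, 28+0) = 28
net[5] = max(4+28-5, 14+13-5, 9+14-5, 28+4-5, 22+0) = 27
net[6] = max(4+27-5, 14+28-5, 9+13-5, 28+14-5, 22+4-5, 40+0) = 40
net[7] = max(4+40-5, 14+27-5, 9+28-5, …, 40+4-5, 28+0) = 39
net[8] = max(4+39-5, 14+40-5, 9+27-5, …, 28+4-5, 39+0) = 51
net[9] = max(4+51-5, 14+39-5, 9+40-5, …, 39+4-5, 41+0) = 50
net[10] = max(4+50-5, 14+51-5, 9+39-5, …, 41+4-5, 68+0) = 68
net[11] = max(4+68-5, 14+50-5, 9+51-5, …, 68+4-5, 75+0) = 75
net[12] = max(4+75-5, 14+68-5, 9+50-5, …, 75+4-5, 63+0) = 77
One optimal plan: pieces 10 + 2 (1 cut) → $82 − $5 = $77.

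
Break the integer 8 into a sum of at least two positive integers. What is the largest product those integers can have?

Fill prod[k] for k=2..8: at each k try every first piece i and multiply by the better of (k−i) uncut or prod[k−i].
prod[2] = 1*max(1,0) = 1*1 = 1
prod[3] = 1*max(2,1) = 1*2 = 2
prod[4] = 2*max(2,1) = 2*2 = 4
prod[5] = 2*max(3,2) = 2*3 = 6
prod[6] = 3*max(3,2) = 3*3 = 9
prod[7] = 2*max(5,6) = 2*6 = 12
prod[8] = 2*max(6,9) = 2*9 = 18
One optimal split: 3 + 3 + 2; product 3*3*2 = 18.

18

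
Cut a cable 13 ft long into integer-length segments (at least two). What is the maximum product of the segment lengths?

108

Let f[k] be the best product for length k (with at least one cut). For each first piece i, the rest contributes max(k−i, f[k−i]).
f[2] = 1·max(1,0) = 1·1 = 1
f[3] = 1·max(2,1) = 1·2 = 2
f[4] = 2·max(2,1) = 2·2 = 4
f[5] = 2·max(3,2) = 2·3 = 6
f[6] = 3·max(3,2) = 3·3 = 9
f[7] = 2·max(5,6) = 2·6 = 12
f[8] = 2·max(6,9) = 2·9 = 18
f[9] = 3·max(6,9) = 3·9 = 27
f[10] = 2·max(8,18) = 2·18 = 36
f[11] = 2·max(9,27) = 2·27 = 54
f[12] = 3·max(9,27) = 3·27 = 81
f[13] = 2·max(11,54) = 2·54 = 108
One optimal split: 3 + 3 + 3 + 2 + 2; product 3·3·3·2·2 = 108.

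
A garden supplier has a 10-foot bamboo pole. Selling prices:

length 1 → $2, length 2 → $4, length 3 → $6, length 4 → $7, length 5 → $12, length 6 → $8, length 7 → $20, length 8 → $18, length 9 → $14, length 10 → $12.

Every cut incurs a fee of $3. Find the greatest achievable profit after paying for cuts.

23

Let v[k] be the best obtainable value from length k. For each k, try every first piece i and keep the best of price[i] + v[k−i] minus the 3 cut fee when i<k.
v[1] = 2
v[2] = max(2+2-3, 4+0) = 4
v[3] = max(2+4-3, 4+2-3, 6+0) = 6
v[4] = max(2+6-3, 4+4-3, 6+2-3, 7+0) = 7
v[5] = max(2+7-3, 4+6-3, 6+4-3, 7+2-3, 12+0) = 12
v[6] = max(2+12-3, 4+7-3, 6+6-3, 7+4-3, 12+2-3, 8+0) = 11
v[7] = max(2+11-3, 4+12-3, 6+7-3, …, 8+2-3, 20+0) = 20
v[8] = max(2+20-3, 4+11-3, 6+12-3, …, 20+2-3, 18+0) = 19
v[9] = max(2+19-3, 4+20-3, 6+11-3, …, 18+2-3, 14+0) = 21
v[10] = max(2+21-3, 4+19-3, 6+20-3, …, 14+2-3, 12+0) = 23
One optimal plan: pieces 7 + 3 (1 cut) → $26 − $3 = $23.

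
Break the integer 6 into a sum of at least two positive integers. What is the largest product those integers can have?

Define f[k] = max over 1≤i<k of i · max(k−i, f[k−i]); the inner max lets the remainder stay uncut if that's better.
f[2] = 1·max(1,0) = 1·1 = 1
f[3] = max(1·2, 2·1) = 2
f[4] = max(1·3, 2·2, 3·1) = 4
f[5] = max(1·4, 2·3, 3·2, 4·1) = 6
f[6] = max(1·6, 2·4, 3·3, 4·2, 5·1) = 9
One optimal split: 3 + 3; product 3·3 = 9.

9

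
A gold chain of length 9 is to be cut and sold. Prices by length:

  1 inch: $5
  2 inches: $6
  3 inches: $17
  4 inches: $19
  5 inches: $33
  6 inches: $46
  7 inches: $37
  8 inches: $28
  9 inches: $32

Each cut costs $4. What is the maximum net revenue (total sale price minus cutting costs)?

Build net[k] bottom-up: net[k] = max over allowed piece i of (p[i] + net[k−i]) − 4 per cut.
net[1] = 5
net[2] = max(5+5-4, 6+0) = 6
net[3] = max(5+6-4, 6+5-4, 17+0) = 17
net[4] = max(5+17-4, 6+6-4, 17+5-4, 19+0) = 19
net[5] = max(5+19-4, 6+17-4, 17+6-4, 19+5-4, 33+0) = 33
net[6] = max(5+33-4, 6+19-4, 17+17-4, 19+6-4, 33+5-4, 46+0) = 46
net[7] = max(5+46-4, 6+33-4, 17+19-4, …, 46+5-4, 37+0) = 47
net[8] = max(5+47-4, 6+46-4, 17+33-4, …, 37+5-4, 28+0) = 48
net[9] = max(5+48-4, 6+47-4, 17+46-4, …, 28+5-4, 32+0) = 59
One optimal plan: pieces 6 + 3 (1 cut) → $63 − $4 = $59.

59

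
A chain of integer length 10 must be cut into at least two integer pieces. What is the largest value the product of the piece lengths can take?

36

Fill prod[k] for k=2..10: at each k try every first piece i and multiply by the better of (k−i) uncut or prod[k−i].
prod[2] = 1×max(1,0) = 1×1 = 1
prod[3] = max(1×2, 2×1) = 2
prod[4] = max(1×3, 2×2, 3×1) = 4
prod[5] = max(1×4, 2×3, 3×2, 4×1) = 6
prod[6] = max(1×6, 2×4, 3×3, 4×2, 5×1) = 9
prod[7] = max(1×9, 2×6, 3×4, 4×3, 5×2, 6×1) = 12
prod[8] = max(1×12, 2×9, 3×6, …, 6×2, 7×1) = 18
prod[9] = max(1×18, 2×12, 3×9, …, 7×2, 8×1) = 27
prod[10] = max(1×27, 2×18, 3×12, …, 8×2, 9×1) = 36
One optimal split: 3 + 3 + 2 + 2; product 3×3×2×2 = 36.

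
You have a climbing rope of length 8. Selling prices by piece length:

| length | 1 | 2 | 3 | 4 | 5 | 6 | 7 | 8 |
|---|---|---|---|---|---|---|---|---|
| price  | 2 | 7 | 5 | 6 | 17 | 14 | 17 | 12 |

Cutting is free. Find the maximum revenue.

28

Consider every possible first cut. v[k] is the best of p[i]+v[k−i] over all sellable i≤k.
v[1] = 2
v[2] = 7
v[3] = 9  (first piece 1, then v[2]=7)
v[4] = 14  (first piece 2, then v[2]=7)
v[5] = 17
v[6] = 21  (first piece 2, then v[4]=14)
v[7] = 24  (first piece 2, then v[5]=17)
v[8] = 28  (first piece 2, then v[6]=21)
One optimal cutting: 2 + 2 + 2 + 2 → €7 + €7 + €7 + €7 = €28.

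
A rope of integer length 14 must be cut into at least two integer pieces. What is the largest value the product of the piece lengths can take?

Let g[k] be the best product for length k (with at least one cut). For each first piece i, the rest contributes max(k−i, g[k−i]).
g[2] = 1*max(1,0) = 1*1 = 1
g[3] = 1*max(2,1) = 1*2 = 2
g[4] = 2*max(2,1) = 2*2 = 4
g[5] = 2*max(3,2) = 2*3 = 6
g[6] = 3*max(3,2) = 3*3 = 9
g[7] = 2*max(5,6) = 2*6 = 12
g[8] = 2*max(6,9) = 2*9 = 18
g[9] = 3*max(6,9) = 3*9 = 27
g[10] = 2*max(8,18) = 2*18 = 36
g[11] = 2*max(9,27) = 2*27 = 54
g[12] = 3*max(9,27) = 3*27 = 81
g[13] = 2*max(11,54) = 2*54 = 108
g[14] = 2*max(12,81) = 2*81 = 162
One optimal split: 3 + 3 + 3 + 3 + 2; product 3*3*3*3*2 = 162.

162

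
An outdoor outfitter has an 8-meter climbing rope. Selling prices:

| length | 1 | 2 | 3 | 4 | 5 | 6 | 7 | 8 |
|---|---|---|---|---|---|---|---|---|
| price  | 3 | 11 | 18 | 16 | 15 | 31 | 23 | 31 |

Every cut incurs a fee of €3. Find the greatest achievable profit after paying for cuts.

Build r[k] bottom-up: r[k] = max over allowed piece i of (p[i] + r[k−i]) − 3 per cut.
r[1] = 3
r[2] = max(3+3-3, 11+0) = 11
r[3] = max(3+11-3, 11+3-3, 18+0) = 18
r[4] = max(3+18-3, 11+11-3, 18+3-3, 16+0) = 19
r[5] = max(3+19-3, 11+18-3, 18+11-3, 16+3-3, 15+0) = 26
r[6] = max(3+26-3, 11+19-3, 18+18-3, 16+11-3, 15+3-3, 31+0) = 33
r[7] = max(3+33-3, 11+26-3, 18+19-3, …, 31+3-3, 23+0) = 34
r[8] = max(3+34-3, 11+33-3, 18+26-3, …, 23+3-3, 31+0) = 41
One optimal plan: pieces 3 + 3 + 2 (2 cuts) → €47 − €6 = €41.

41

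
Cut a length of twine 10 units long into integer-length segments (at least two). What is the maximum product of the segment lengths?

36

Let P[k] be the best product for length k (with at least one cut). For each first piece i, the rest contributes max(k−i, P[k−i]).
P[2] = 1×max(1,0) = 1×1 = 1
P[3] = 1×max(2,1) = 1×2 = 2
P[4] = 2×max(2,1) = 2×2 = 4
P[5] = 2×max(3,2) = 2×3 = 6
P[6] = 3×max(3,2) = 3×3 = 9
P[7] = 2×max(5,6) = 2×6 = 12
P[8] = 2×max(6,9) = 2×9 = 18
P[9] = 3×max(6,9) = 3×9 = 27
P[10] = 2×max(8,18) = 2×18 = 36
One optimal split: 3 + 3 + 2 + 2; product 3×3×2×2 = 36.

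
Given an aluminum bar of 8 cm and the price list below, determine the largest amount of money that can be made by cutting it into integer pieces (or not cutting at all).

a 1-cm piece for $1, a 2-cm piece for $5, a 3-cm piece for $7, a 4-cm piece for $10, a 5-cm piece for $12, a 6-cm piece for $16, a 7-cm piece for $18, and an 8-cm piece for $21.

21

Build R[k] bottom-up: R[k] = max over allowed piece i of (p[i] + R[k−i]).
R[1] = 1
R[2] = 5
R[3] = 7
R[4] = 10  (first piece 2, then R[2]=5)
R[5] = 12  (first piece 2, then R[3]=7)
R[6] = 16
R[7] = 18
R[8] = 21  (first piece 2, then R[6]=16)
One optimal cutting: 6 + 2 → $16 + $5 = $21.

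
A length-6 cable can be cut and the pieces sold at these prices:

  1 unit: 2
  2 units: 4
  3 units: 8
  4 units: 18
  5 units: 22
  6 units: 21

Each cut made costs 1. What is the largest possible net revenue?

23

Build r[k] bottom-up: r[k] = max over allowed piece i of (p[i] + r[k−i]) − 1 per cut.
r[1] = 2
r[2] = max(2+2-1, 4+0) = 4
r[3] = max(2+4-1, 4+2-1, 8+0) = 8
r[4] = max(2+8-1, 4+4-1, 8+2-1, 18+0) = 18
r[5] = max(2+18-1, 4+8-1, 8+4-1, 18+2-1, 22+0) = 22
r[6] = max(2+22-1, 4+18-1, 8+8-1, 18+4-1, 22+2-1, 21+0) = 23
One optimal plan: pieces 5 + 1 (1 cut) → 24 − 1 = 23.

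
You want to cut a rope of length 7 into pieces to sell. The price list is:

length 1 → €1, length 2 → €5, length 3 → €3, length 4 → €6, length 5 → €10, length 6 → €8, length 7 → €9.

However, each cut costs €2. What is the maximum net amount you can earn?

Consider every possible first cut. net[k] is the best of p[i]+net[k−i] over all sellable i≤k, charging 2 whenever i<k.
net[1] = 1
net[2] = 5
net[3] = 4  (first piece 1, then net[2]=5)
net[4] = 8  (first piece 2, then net[2]=5)
net[5] = 10
net[6] = 11  (first piece 2, then net[4]=8)
net[7] = 13  (first piece 2, then net[5]=10)
One optimal plan: pieces 5 + 2 (1 cut) → €15 − €2 = €13.

13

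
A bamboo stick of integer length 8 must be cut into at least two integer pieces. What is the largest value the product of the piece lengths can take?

18

Fill g[k] for k=2..8: at each k try every first piece i and multiply by the better of (k−i) uncut or g[k−i].
g[2] = 1×max(1,0) = 1×1 = 1
g[3] = 1×max(2,1) = 1×2 = 2
g[4] = 2×max(2,1) = 2×2 = 4
g[5] = 2×max(3,2) = 2×3 = 6
g[6] = 3×max(3,2) = 3×3 = 9
g[7] = 2×max(5,6) = 2×6 = 12
g[8] = 2×max(6,9) = 2×9 = 18
One optimal split: 3 + 3 + 2; product 3×3×2 = 18.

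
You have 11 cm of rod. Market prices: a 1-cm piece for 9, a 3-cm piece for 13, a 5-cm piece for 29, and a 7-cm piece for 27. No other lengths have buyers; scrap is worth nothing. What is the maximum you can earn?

Build best[k] bottom-up: best[k] = max over allowed piece i of (p[i] + best[k−i]).
best[1] = 9
best[2] = 18  (first piece 1, then best[1]=9)
best[3] = 27  (first piece 1, then best[2]=18)
best[4] = 36  (first piece 1, then best[3]=27)
best[5] = 45  (first piece 1, then best[4]=36)
best[6] = 54  (first piece 1, then best[5]=45)
best[7] = 63  (first piece 1, then best[6]=54)
best[8] = 72  (first piece 1, then best[7]=63)
best[9] = 81  (first piece 1, then best[8]=72)
best[10] = 90  (first piece 1, then best[9]=81)
best[11] = 99  (first piece 1, then best[10]=90)
One optimal cutting: 1 + 1 + 1 + 1 + 1 + 1 + 1 + 1 + 1 + 1 + 1 → 99.

99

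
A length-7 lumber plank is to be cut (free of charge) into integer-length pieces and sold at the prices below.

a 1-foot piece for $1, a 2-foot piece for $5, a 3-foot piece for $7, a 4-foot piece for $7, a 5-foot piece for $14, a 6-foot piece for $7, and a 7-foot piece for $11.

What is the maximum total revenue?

19

Build v[k] bottom-up: v[k] = max over allowed piece i of (p[i] + v[k−i]).
v[1] = 1
v[2] = max(1+1, 5+0) = 5
v[3] = max(1+5, 5+1, 7+0) = 7
v[4] = max(1+7, 5+5, 7+1, 7+0) = 10
v[5] = max(1+10, 5+7, 7+5, 7+1, 14+0) = 14
v[6] = max(1+14, 5+10, 7+7, 7+5, 14+1, 7+0) = 15
v[7] = max(1+15, 5+14, 7+10, …, 7+1, 11+0) = 19
One optimal cutting: 5 + 2 → $14 + $5 = $19.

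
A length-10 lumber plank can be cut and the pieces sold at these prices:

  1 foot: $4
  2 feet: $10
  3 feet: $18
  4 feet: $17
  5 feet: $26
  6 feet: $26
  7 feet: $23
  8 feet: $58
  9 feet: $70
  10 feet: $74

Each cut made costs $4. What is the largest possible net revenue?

74

Consider every possible first cut. r[k] is the best of p[i]+r[k−i] over all sellable i≤k, charging 4 whenever i<k.
r[1] = 4
r[2] = max(4+4-4, 10+0) = 10
r[3] = max(4+10-4, 10+4-4, 18+0) = 18
r[4] = max(4+18-4, 10+10-4, 18+4-4, 17+0) = 18
r[5] = max(4+18-4, 10+18-4, 18+10-4, 17+4-4, 26+0) = 26
r[6] = max(4+26-4, 10+18-4, 18+18-4, 17+10-4, 26+4-4, 26+0) = 32
r[7] = max(4+32-4, 10+26-4, 18+18-4, …, 26+4-4, 23+0) = 32
r[8] = max(4+32-4, 10+32-4, 18+26-4, …, 23+4-4, 58+0) = 58
r[9] = max(4+58-4, 10+32-4, 18+32-4, …, 58+4-4, 70+0) = 70
r[10] = max(4+70-4, 10+58-4, 18+32-4, …, 70+4-4, 74+0) = 74
Best is to make no cuts and sell whole for $74.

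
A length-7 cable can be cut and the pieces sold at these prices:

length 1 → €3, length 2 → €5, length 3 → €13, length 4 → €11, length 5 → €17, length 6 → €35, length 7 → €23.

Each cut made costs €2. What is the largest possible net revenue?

Consider every possible first cut. r[k] is the best of p[i]+r[k−i] over all sellable i≤k, charging 2 whenever i<k.
r[1] = 3
r[2] = max(3+3-2, 5+0) = 5
r[3] = max(3+5-2, 5+3-2, 13+0) = 13
r[4] = max(3+13-2, 5+5-2, 13+3-2, 11+0) = 14
r[5] = max(3+14-2, 5+13-2, 13+5-2, 11+3-2, 17+0) = 17
r[6] = max(3+17-2, 5+14-2, 13+13-2, 11+5-2, 17+3-2, 35+0) = 35
r[7] = max(3+35-2, 5+17-2, 13+14-2, …, 35+3-2, 23+0) = 36
One optimal plan: pieces 6 + 1 (1 cut) → €38 − €2 = €36.

36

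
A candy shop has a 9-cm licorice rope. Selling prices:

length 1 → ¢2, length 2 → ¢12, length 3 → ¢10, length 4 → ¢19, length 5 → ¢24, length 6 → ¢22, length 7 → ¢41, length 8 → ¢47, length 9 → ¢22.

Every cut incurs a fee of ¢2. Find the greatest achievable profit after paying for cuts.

51

Build v[k] bottom-up: v[k] = max over allowed piece i of (p[i] + v[k−i]) − 2 per cut.
v[1] = 2
v[2] = 12
v[3] = 12  (first piece 1, then v[2]=12)
v[4] = 22  (first piece 2, then v[2]=12)
v[5] = 24
v[6] = 32  (first piece 2, then v[4]=22)
v[7] = 41
v[8] = 47
v[9] = 51  (first piece 2, then v[7]=41)
One optimal plan: pieces 7 + 2 (1 cut) → ¢53 − ¢2 = ¢51.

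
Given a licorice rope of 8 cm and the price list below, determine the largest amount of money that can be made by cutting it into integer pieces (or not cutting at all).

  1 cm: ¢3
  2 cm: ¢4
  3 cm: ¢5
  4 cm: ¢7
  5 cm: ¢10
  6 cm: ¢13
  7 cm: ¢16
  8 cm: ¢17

24

Consider every possible first cut. v[k] is the best of p[i]+v[k−i] over all sellable i≤k.
v[1] = 3
v[2] = max(3+3, 4+0) = 6
v[3] = max(3+6, 4+3, 5+0) = 9
v[4] = max(3+9, 4+6, 5+3, 7+0) = 12
v[5] = max(3+12, 4+9, 5+6, 7+3, 10+0) = 15
v[6] = max(3+15, 4+12, 5+9, 7+6, 10+3, 13+0) = 18
v[7] = max(3+18, 4+15, 5+12, …, 13+3, 16+0) = 21
v[8] = max(3+21, 4+18, 5+15, …, 16+3, 17+0) = 24
One optimal cutting: 1 + 1 + 1 + 1 + 1 + 1 + 1 + 1 → ¢3 + ¢3 + ¢3 + ¢3 + ¢3 + ¢3 + ¢3 + ¢3 = ¢24.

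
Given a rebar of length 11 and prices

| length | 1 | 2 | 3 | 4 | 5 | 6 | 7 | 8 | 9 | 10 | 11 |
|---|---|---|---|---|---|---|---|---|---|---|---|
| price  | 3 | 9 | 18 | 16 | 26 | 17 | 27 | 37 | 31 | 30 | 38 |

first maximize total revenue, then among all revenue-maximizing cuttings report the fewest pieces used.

4

Consider every possible first cut. r[k] is the best of p[i]+r[k−i] over all sellable i≤k.
r[1] = 3
r[2] = max(3+3, 9+0) = 9
r[3] = max(3+9, 9+3, 18+0) = 18
r[4] = max(3+18, 9+9, 18+3, 16+0) = 21
r[5] = max(3+21, 9+18, 18+9, 16+3, 26+0) = 27
r[6] = max(3+27, 9+21, 18+18, 16+9, 26+3, 17+0) = 36
r[7] = max(3+36, 9+27, 18+21, …, 17+3, 27+0) = 39
r[8] = max(3+39, 9+36, 18+27, …, 27+3, 37+0) = 45
r[9] = max(3+45, 9+39, 18+36, …, 37+3, 31+0) = 54
r[10] = max(3+54, 9+45, 18+39, …, 31+3, 30+0) = 57
r[11] = max(3+57, 9+54, 18+45, …, 30+3, 38+0) = 63
Maximum revenue is ₹63.
Now minimize piece count subject to staying optimal: for each k, pieces[k] = 1 + min over i with p[i]+r[k−i]=r[k] of pieces[k−i].
pieces[8] = 3
pieces[9] = 3
pieces[10] = 4
pieces[11] = 4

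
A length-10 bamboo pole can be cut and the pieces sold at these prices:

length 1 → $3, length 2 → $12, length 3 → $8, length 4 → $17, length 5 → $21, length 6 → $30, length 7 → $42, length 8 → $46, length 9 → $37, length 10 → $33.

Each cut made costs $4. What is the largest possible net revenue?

54

Consider every possible first cut. r[k] is the best of p[i]+r[k−i] over all sellable i≤k, charging 4 whenever i<k.
r[1] = 3
r[2] = 12
r[3] = 11  (first piece 1, then r[2]=12)
r[4] = 20  (first piece 2, then r[2]=12)
r[5] = 21
r[6] = 30
r[7] = 42
r[8] = 46
r[9] = 50  (first piece 2, then r[7]=42)
r[10] = 54  (first piece 2, then r[8]=46)
One optimal plan: pieces 8 + 2 (1 cut) → $58 − $4 = $54.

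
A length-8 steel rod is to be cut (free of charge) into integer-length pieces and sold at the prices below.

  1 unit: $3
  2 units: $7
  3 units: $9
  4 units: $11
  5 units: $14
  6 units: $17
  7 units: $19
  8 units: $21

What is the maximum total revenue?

Build r[k] bottom-up: r[k] = max over allowed piece i of (p[i] + r[k−i]).
r[1] = 3
r[2] = max(3+3, 7+0) = 7
r[3] = max(3+7, 7+3, 9+0) = 10
r[4] = max(3+10, 7+7, 9+3, 11+0) = 14
r[5] = max(3+14, 7+10, 9+7, 11+3, 14+0) = 17
r[6] = max(3+17, 7+14, 9+10, 11+7, 14+3, 17+0) = 21
r[7] = max(3+21, 7+17, 9+14, …, 17+3, 19+0) = 24
r[8] = max(3+24, 7+21, 9+17, …, 19+3, 21+0) = 28
One optimal cutting: 2 + 2 + 2 + 2 → $7 + $7 + $7 + $7 = $28.

28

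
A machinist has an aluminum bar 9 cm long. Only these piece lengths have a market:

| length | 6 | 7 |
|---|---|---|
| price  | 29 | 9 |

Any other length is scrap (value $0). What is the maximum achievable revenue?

29

Build f[k] bottom-up: f[k] = max over allowed piece i of (p[i] + f[k−i]).
f[1] = 0
f[2] = 0
f[3] = 0
f[4] = 0
f[5] = 0
f[6] = 29
f[7] = max(29+0, 9+0) = 29
f[8] = max(29+0, 9+0) = 29
f[9] = max(29+0, 9+0) = 29
One optimal cutting: pieces 6 with 3 cm of scrap → $29.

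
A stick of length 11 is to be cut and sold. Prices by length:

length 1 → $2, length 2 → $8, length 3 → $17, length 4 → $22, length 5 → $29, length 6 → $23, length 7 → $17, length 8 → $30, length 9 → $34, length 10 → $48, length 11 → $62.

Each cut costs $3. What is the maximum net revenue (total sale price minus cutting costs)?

Let r[k] be the best obtainable value from length k. For each k, try every first piece i and keep the best of price[i] + r[k−i] minus the 3 cut fee when i<k.
r[1] = 2
r[2] = max(2+2-3, 8+0) = 8
r[3] = max(2+8-3, 8+2-3, 17+0) = 17
r[4] = max(2+17-3, 8+8-3, 17+2-3, 22+0) = 22
r[5] = max(2+22-3, 8+17-3, 17+8-3, 22+2-3, 29+0) = 29
r[6] = max(2+29-3, 8+22-3, 17+17-3, 22+8-3, 29+2-3, 23+0) = 31
r[7] = max(2+31-3, 8+29-3, 17+22-3, …, 23+2-3, 17+0) = 36
r[8] = max(2+36-3, 8+31-3, 17+29-3, …, 17+2-3, 30+0) = 43
r[9] = max(2+43-3, 8+36-3, 17+31-3, …, 30+2-3, 34+0) = 48
r[10] = max(2+48-3, 8+43-3, 17+36-3, …, 34+2-3, 48+0) = 55
r[11] = max(2+55-3, 8+48-3, 17+43-3, …, 48+2-3, 62+0) = 62
Best is to make no cuts and sell whole for $62.

62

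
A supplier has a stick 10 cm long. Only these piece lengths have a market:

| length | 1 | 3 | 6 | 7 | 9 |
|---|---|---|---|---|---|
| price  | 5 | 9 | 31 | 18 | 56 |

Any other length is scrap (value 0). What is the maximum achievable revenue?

Consider every possible first cut. f[k] is the best of p[i]+f[k−i] over all sellable i≤k.
f[1] = 5
f[2] = 10  (first piece 1, then f[1]=5)
f[3] = max(5+10, 9+0) = 15
f[4] = max(5+15, 9+5) = 20
f[5] = max(5+20, 9+10) = 25
f[6] = max(5+25, 9+15, 31+0) = 31
f[7] = max(5+31, 9+20, 31+5, 18+0) = 36
f[8] = max(5+36, 9+25, 31+10, 18+5) = 41
f[9] = max(5+41, 9+31, 31+15, 18+10, 56+0) = 56
f[10] = max(5+56, 9+36, 31+20, 18+15, 56+5) = 61
One optimal cutting: 9 + 1 → 61.

61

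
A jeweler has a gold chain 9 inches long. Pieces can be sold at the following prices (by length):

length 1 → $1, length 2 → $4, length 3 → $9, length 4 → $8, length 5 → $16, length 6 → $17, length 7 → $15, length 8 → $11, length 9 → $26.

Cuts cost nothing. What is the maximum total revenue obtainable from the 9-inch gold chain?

Consider every possible first cut. best[k] is the best of p[i]+best[k−i] over all sellable i≤k.
best[1] = 1
best[2] = max(1+1, 4+0) = 4
best[3] = max(1+4, 4+1, 9+0) = 9
best[4] = max(1+9, 4+4, 9+1, 8+0) = 10
best[5] = max(1+10, 4+9, 9+4, 8+1, 16+0) = 16
best[6] = max(1+16, 4+10, 9+9, 8+4, 16+1, 17+0) = 18
best[7] = max(1+18, 4+16, 9+10, …, 17+1, 15+0) = 20
best[8] = max(1+20, 4+18, 9+16, …, 15+1, 11+0) = 25
best[9] = max(1+25, 4+20, 9+18, …, 11+1, 26+0) = 27
One optimal cutting: 3 + 3 + 3 → $9 + $9 + $9 = $27.

27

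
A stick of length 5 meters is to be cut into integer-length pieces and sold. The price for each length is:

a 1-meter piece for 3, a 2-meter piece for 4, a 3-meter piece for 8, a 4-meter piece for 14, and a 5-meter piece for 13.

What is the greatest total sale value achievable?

Consider every possible first cut. r[k] is the best of p[i]+r[k−i] over all sellable i≤k.
r[1] = 3
r[2] = max(3+3, 4+0) = 6
r[3] = max(3+6, 4+3, 8+0) = 9
r[4] = max(3+9, 4+6, 8+3, 14+0) = 14
r[5] = max(3+14, 4+9, 8+6, 14+3, 13+0) = 17
One optimal cutting: 4 + 1 → 14 + 3 = 17.

17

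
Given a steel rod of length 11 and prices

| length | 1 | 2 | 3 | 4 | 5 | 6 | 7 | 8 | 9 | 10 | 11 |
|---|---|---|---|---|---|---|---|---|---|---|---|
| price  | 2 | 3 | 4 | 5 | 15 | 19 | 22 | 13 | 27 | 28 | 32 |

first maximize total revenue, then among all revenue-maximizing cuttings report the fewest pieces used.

2

Build r[k] bottom-up: r[k] = max over allowed piece i of (p[i] + r[k−i]).
r[1] = 2
r[2] = 4  (first piece 1, then r[1]=2)
r[3] = 6  (first piece 1, then r[2]=4)
r[4] = 8  (first piece 1, then r[3]=6)
r[5] = 15
r[6] = 19
r[7] = 22
r[8] = 24  (first piece 1, then r[7]=22)
r[9] = 27
r[10] = 30  (first piece 5, then r[5]=15)
r[11] = 34  (first piece 5, then r[6]=19)
Maximum revenue is $34.
Now minimize piece count subject to staying optimal: for each k, pieces[k] = 1 + min over i with p[i]+r[k−i]=r[k] of pieces[k−i].
pieces[8] = 2
pieces[9] = 1
pieces[10] = 2
pieces[11] = 2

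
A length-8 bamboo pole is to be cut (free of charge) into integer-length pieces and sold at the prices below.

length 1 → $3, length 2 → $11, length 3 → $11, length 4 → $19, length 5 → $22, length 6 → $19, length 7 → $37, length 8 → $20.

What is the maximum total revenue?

Consider every possible first cut. R[k] is the best of p[i]+R[k−i] over all sellable i≤k.
R[1] = 3
R[2] = max(3+3, 11+0) = 11
R[3] = max(3+11, 11+3, 11+0) = 14
R[4] = max(3+14, 11+11, 11+3, 19+0) = 22
R[5] = max(3+22, 11+14, 11+11, 19+3, 22+0) = 25
R[6] = max(3+25, 11+22, 11+14, 19+11, 22+3, 19+0) = 33
R[7] = max(3+33, 11+25, 11+22, …, 19+3, 37+0) = 37
R[8] = max(3+37, 11+33, 11+25, …, 37+3, 20+0) = 44
One optimal cutting: 2 + 2 + 2 + 2 → $11 + $11 + $11 + $11 = $44.

44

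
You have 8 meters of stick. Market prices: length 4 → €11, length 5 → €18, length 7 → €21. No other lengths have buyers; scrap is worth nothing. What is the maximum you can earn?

Let r[k] be the best obtainable value from length k. For each k, try every first piece i and keep the best of price[i] + r[k−i].
r[1] = 0
r[2] = 0
r[3] = 0
r[4] = 11
r[5] = max(11+0, 18+0) = 18
r[6] = max(11+0, 18+0) = 18
r[7] = max(11+0, 18+0, 21+0) = 21
r[8] = max(11+11, 18+0, 21+0) = 22
One optimal cutting: 4 + 4 → €22.

22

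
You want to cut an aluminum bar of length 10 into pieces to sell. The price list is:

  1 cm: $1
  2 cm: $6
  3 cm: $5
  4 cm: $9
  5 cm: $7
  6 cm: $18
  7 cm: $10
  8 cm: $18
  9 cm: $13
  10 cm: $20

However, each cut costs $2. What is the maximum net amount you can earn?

26

Let net[k] be the best obtainable value from length k. For each k, try every first piece i and keep the best of price[i] + net[k−i] minus the 2 cut fee when i<k.
net[1] = 1
net[2] = 6
net[3] = 5  (first piece 1, then net[2]=6)
net[4] = 10  (first piece 2, then net[2]=6)
net[5] = 9  (first piece 1, then net[4]=10)
net[6] = 18
net[7] = 17  (first piece 1, then net[6]=18)
net[8] = 22  (first piece 2, then net[6]=18)
net[9] = 21  (first piece 1, then net[8]=22)
net[10] = 26  (first piece 2, then net[8]=22)
One optimal plan: pieces 6 + 2 + 2 (2 cuts) → $30 − $4 = $26.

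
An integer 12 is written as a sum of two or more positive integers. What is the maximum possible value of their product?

81

Fill f[k] for k=2..12: at each k try every first piece i and multiply by the better of (k−i) uncut or f[k−i].
Small cases: f[2]=1, f[3]=2, f[4]=4, f[5]=6, f[6]=9.
f[7] = 2×max(5,6) = 2×6 = 12
f[8] = 2×max(6,9) = 2×9 = 18
f[9] = 3×max(6,9) = 3×9 = 27
f[10] = 2×max(8,18) = 2×18 = 36
f[11] = 2×max(9,27) = 2×27 = 54
f[12] = 3×max(9,27) = 3×27 = 81
One optimal split: 3 + 3 + 3 + 3; product 3×3×3×3 = 81.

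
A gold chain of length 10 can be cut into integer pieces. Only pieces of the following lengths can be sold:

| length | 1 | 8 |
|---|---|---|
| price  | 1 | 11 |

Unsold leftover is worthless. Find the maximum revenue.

Consider every possible first cut. best[k] is the best of p[i]+best[k−i] over all sellable i≤k.
best[1] = 1
best[2] = 2  (first piece 1, then best[1]=1)
best[3] = 3  (first piece 1, then best[2]=2)
best[4] = 4  (first piece 1, then best[3]=3)
best[5] = 5  (first piece 1, then best[4]=4)
best[6] = 6  (first piece 1, then best[5]=5)
best[7] = 7  (first piece 1, then best[6]=6)
best[8] = 11
best[9] = 12  (first piece 1, then best[8]=11)
best[10] = 13  (first piece 1, then best[9]=12)
One optimal cutting: 8 + 1 + 1 → $13.

13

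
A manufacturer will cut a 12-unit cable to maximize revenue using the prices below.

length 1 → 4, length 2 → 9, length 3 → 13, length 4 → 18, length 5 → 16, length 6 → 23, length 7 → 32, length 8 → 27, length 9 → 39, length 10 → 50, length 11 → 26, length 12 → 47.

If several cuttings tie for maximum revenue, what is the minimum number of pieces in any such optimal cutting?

2

Build r[k] bottom-up: r[k] = max over allowed piece i of (p[i] + r[k−i]).
r[1] = 4
r[2] = max(4+4, 9+0) = 9
r[3] = max(4+9, 9+4, 13+0) = 13
r[4] = max(4+13, 9+9, 13+4, 18+0) = 18
r[5] = max(4+18, 9+13, 13+9, 18+4, 16+0) = 22
r[6] = max(4+22, 9+18, 13+13, 18+9, 16+4, 23+0) = 27
r[7] = max(4+27, 9+22, 13+18, …, 23+4, 32+0) = 32
r[8] = max(4+32, 9+27, 13+22, …, 32+4, 27+0) = 36
r[9] = max(4+36, 9+32, 13+27, …, 27+4, 39+0) = 41
r[10] = max(4+41, 9+36, 13+32, …, 39+4, 50+0) = 50
r[11] = max(4+50, 9+41, 13+36, …, 50+4, 26+0) = 54
r[12] = max(4+54, 9+50, 13+41, …, 26+4, 47+0) = 59
Maximum revenue is 59.
Now minimize piece count subject to staying optimal: for each k, pieces[k] = 1 + min over i with p[i]+r[k−i]=r[k] of pieces[k−i].
pieces[9] = 2
pieces[10] = 1
pieces[11] = 2
pieces[12] = 2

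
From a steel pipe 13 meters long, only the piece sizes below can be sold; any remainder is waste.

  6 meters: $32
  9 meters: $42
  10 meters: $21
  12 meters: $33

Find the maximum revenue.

Build best[k] bottom-up: best[k] = max over allowed piece i of (p[i] + best[k−i]).
best[1] = 0
best[2] = 0
best[3] = 0
best[4] = 0
best[5] = 0
best[6] = 32
best[7] = 32
best[8] = 32
best[9] = max(32+0, 42+0) = 42
best[10] = max(32+0, 42+0, 21+0) = 42
best[11] = max(32+0, 42+0, 21+0) = 42
best[12] = max(32+32, 42+0, 21+0, 33+0) = 64
best[13] = max(32+32, 42+0, 21+0, 33+0) = 64
One optimal cutting: pieces 6 + 6 with 1 meter of scrap → $64.

64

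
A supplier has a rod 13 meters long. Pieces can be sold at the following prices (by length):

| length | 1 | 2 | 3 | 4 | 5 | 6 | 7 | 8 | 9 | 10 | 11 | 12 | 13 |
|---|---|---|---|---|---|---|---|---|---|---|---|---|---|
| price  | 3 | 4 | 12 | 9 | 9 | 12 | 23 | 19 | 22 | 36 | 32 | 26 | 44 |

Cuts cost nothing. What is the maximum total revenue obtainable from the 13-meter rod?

51

Consider every possible first cut. r[k] is the best of p[i]+r[k−i] over all sellable i≤k.
r[1] = 3
r[2] = max(3+3, 4+0) = 6
r[3] = max(3+6, 4+3, 12+0) = 12
r[4] = max(3+12, 4+6, 12+3, 9+0) = 15
r[5] = max(3+15, 4+12, 12+6, 9+3, 9+0) = 18
r[6] = max(3+18, 4+15, 12+12, 9+6, 9+3, 12+0) = 24
r[7] = max(3+24, 4+18, 12+15, …, 12+3, 23+0) = 27
r[8] = max(3+27, 4+24, 12+18, …, 23+3, 19+0) = 30
r[9] = max(3+30, 4+27, 12+24, …, 19+3, 22+0) = 36
r[10] = max(3+36, 4+30, 12+27, …, 22+3, 36+0) = 39
r[11] = max(3+39, 4+36, 12+30, …, 36+3, 32+0) = 42
r[12] = max(3+42, 4+39, 12+36, …, 32+3, 26+0) = 48
r[13] = max(3+48, 4+42, 12+39, …, 26+3, 44+0) = 51
One optimal cutting: 3 + 3 + 3 + 3 + 1 → €12 + €12 + €12 + €12 + €3 = €51.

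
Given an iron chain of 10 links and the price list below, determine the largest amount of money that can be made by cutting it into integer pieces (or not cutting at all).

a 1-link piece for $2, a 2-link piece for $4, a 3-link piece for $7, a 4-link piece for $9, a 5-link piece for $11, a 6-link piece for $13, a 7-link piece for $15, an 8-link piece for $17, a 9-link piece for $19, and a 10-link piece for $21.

23

Consider every possible first cut. v[k] is the best of p[i]+v[k−i] over all sellable i≤k.
v[1] = 2
v[2] = max(2+2, 4+0) = 4
v[3] = max(2+4, 4+2, 7+0) = 7
v[4] = max(2+7, 4+4, 7+2, 9+0) = 9
v[5] = max(2+9, 4+7, 7+4, 9+2, 11+0) = 11
v[6] = max(2+11, 4+9, 7+7, 9+4, 11+2, 13+0) = 14
v[7] = max(2+14, 4+11, 7+9, …, 13+2, 15+0) = 16
v[8] = max(2+16, 4+14, 7+11, …, 15+2, 17+0) = 18
v[9] = max(2+18, 4+16, 7+14, …, 17+2, 19+0) = 21
v[10] = max(2+21, 4+18, 7+16, …, 19+2, 21+0) = 23
One optimal cutting: 3 + 3 + 3 + 1 → $7 + $7 + $7 + $2 = $23.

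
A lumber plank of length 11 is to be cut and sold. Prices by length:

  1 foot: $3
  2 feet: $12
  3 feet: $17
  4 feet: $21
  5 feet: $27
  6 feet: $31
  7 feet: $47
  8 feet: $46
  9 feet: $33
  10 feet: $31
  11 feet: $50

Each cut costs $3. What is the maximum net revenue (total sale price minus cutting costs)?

65

Build net[k] bottom-up: net[k] = max over allowed piece i of (p[i] + net[k−i]) − 3 per cut.
net[1] = 3
net[2] = 12
net[3] = 17
net[4] = 21  (first piece 2, then net[2]=12)
net[5] = 27
net[6] = 31  (first piece 3, then net[3]=17)
net[7] = 47
net[8] = 47  (first piece 1, then net[7]=47)
net[9] = 56  (first piece 2, then net[7]=47)
net[10] = 61  (first piece 3, then net[7]=47)
net[11] = 65  (first piece 2, then net[9]=56)
One optimal plan: pieces 7 + 2 + 2 (2 cuts) → $71 − $6 = $65.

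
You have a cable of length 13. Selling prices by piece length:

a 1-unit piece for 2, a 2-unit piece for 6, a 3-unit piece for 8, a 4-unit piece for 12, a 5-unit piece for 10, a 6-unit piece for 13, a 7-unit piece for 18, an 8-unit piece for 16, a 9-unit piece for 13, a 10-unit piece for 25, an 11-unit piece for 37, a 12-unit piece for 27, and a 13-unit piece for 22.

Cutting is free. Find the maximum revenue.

43

Consider every possible first cut. v[k] is the best of p[i]+v[k−i] over all sellable i≤k.
v[1] = 2
v[2] = max(2+2, 6+0) = 6
v[3] = max(2+6, 6+2, 8+0) = 8
v[4] = max(2+8, 6+6, 8+2, 12+0) = 12
v[5] = max(2+12, 6+8, 8+6, 12+2, 10+0) = 14
v[6] = max(2+14, 6+12, 8+8, 12+6, 10+2, 13+0) = 18
v[7] = max(2+18, 6+14, 8+12, …, 13+2, 18+0) = 20
v[8] = max(2+20, 6+18, 8+14, …, 18+2, 16+0) = 24
v[9] = max(2+24, 6+20, 8+18, …, 16+2, 13+0) = 26
v[10] = max(2+26, 6+24, 8+20, …, 13+2, 25+0) = 30
v[11] = max(2+30, 6+26, 8+24, …, 25+2, 37+0) = 37
v[12] = max(2+37, 6+30, 8+26, …, 37+2, 27+0) = 39
v[13] = max(2+39, 6+37, 8+30, …, 27+2, 22+0) = 43
One optimal cutting: 11 + 2 → 37 + 6 = 43.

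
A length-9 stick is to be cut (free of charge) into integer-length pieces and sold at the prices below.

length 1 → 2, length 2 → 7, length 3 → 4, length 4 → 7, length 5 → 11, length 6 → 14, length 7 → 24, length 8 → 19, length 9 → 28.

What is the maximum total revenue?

31

Consider every possible first cut. best[k] is the best of p[i]+best[k−i] over all sellable i≤k.
best[1] = 2
best[2] = 7
best[3] = 9  (first piece 1, then best[2]=7)
best[4] = 14  (first piece 2, then best[2]=7)
best[5] = 16  (first piece 1, then best[4]=14)
best[6] = 21  (first piece 2, then best[4]=14)
best[7] = 24
best[8] = 28  (first piece 2, then best[6]=21)
best[9] = 31  (first piece 2, then best[7]=24)
One optimal cutting: 7 + 2 → 24 + 7 = 31.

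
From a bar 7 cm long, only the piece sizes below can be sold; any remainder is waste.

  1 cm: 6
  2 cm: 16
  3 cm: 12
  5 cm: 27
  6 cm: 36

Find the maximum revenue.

54

Build r[k] bottom-up: r[k] = max over allowed piece i of (p[i] + r[k−i]).
r[1] = 6
r[2] = 16
r[3] = 22  (first piece 1, then r[2]=16)
r[4] = 32  (first piece 2, then r[2]=16)
r[5] = 38  (first piece 1, then r[4]=32)
r[6] = 48  (first piece 2, then r[4]=32)
r[7] = 54  (first piece 1, then r[6]=48)
One optimal cutting: 2 + 2 + 2 + 1 → 54.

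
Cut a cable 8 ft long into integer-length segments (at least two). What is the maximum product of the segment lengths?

Define g[k] = max over 1≤i<k of i · max(k−i, g[k−i]); the inner max lets the remainder stay uncut if that's better.
g[2] = 1·max(1,0) = 1·1 = 1
g[3] = 1·max(2,1) = 1·2 = 2
g[4] = 2·max(2,1) = 2·2 = 4
g[5] = 2·max(3,2) = 2·3 = 6
g[6] = 3·max(3,2) = 3·3 = 9
g[7] = 2·max(5,6) = 2·6 = 12
g[8] = 2·max(6,9) = 2·9 = 18
One optimal split: 3 + 3 + 2; product 3·3·2 = 18.

18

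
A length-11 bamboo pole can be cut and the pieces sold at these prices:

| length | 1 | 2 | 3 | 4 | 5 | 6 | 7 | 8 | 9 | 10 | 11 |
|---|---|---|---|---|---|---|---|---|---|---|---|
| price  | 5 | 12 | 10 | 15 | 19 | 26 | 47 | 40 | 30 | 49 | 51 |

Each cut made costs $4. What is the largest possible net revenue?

Let net[k] be the best obtainable value from length k. For each k, try every first piece i and keep the best of price[i] + net[k−i] minus the 4 cut fee when i<k.
net[1] = 5
net[2] = max(5+5-4, 12+0) = 12
net[3] = max(5+12-4, 12+5-4, 10+0) = 13
net[4] = max(5+13-4, 12+12-4, 10+5-4, 15+0) = 20
net[5] = max(5+20-4, 12+13-4, 10+12-4, 15+5-4, 19+0) = 21
net[6] = max(5+21-4, 12+20-4, 10+13-4, 15+12-4, 19+5-4, 26+0) = 28
net[7] = max(5+28-4, 12+21-4, 10+20-4, …, 26+5-4, 47+0) = 47
net[8] = max(5+47-4, 12+28-4, 10+21-4, …, 47+5-4, 40+0) = 48
net[9] = max(5+48-4, 12+47-4, 10+28-4, …, 40+5-4, 30+0) = 55
net[10] = max(5+55-4, 12+48-4, 10+47-4, …, 30+5-4, 49+0) = 56
net[11] = max(5+56-4, 12+55-4, 10+48-4, …, 49+5-4, 51+0) = 63
One optimal plan: pieces 7 + 2 + 2 (2 cuts) → $71 − $8 = $63.

63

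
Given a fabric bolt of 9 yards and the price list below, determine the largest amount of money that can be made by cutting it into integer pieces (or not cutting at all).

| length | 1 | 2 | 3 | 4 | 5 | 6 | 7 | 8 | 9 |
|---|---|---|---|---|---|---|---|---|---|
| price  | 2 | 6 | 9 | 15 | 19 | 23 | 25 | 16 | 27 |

34

Let v[k] be the best obtainable value from length k. For each k, try every first piece i and keep the best of price[i] + v[k−i].
v[1] = 2
v[2] = max(2+2, 6+0) = 6
v[3] = max(2+6, 6+2, 9+0) = 9
v[4] = max(2+9, 6+6, 9+2, 15+0) = 15
v[5] = max(2+15, 6+9, 9+6, 15+2, 19+0) = 19
v[6] = max(2+19, 6+15, 9+9, 15+6, 19+2, 23+0) = 23
v[7] = max(2+23, 6+19, 9+15, …, 23+2, 25+0) = 25
v[8] = max(2+25, 6+23, 9+19, …, 25+2, 16+0) = 30
v[9] = max(2+30, 6+25, 9+23, …, 16+2, 27+0) = 34
One optimal cutting: 5 + 4 → $19 + $15 = $34.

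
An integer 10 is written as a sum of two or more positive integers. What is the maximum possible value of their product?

36

Let f[k] be the best product for length k (with at least one cut). For each first piece i, the rest contributes max(k−i, f[k−i]).
Small cases: f[2]=1, f[3]=2.
f[4] = 2*max(2,1) = 2*2 = 4
f[5] = 2*max(3,2) = 2*3 = 6
f[6] = 3*max(3,2) = 3*3 = 9
f[7] = 2*max(5,6) = 2*6 = 12
f[8] = 2*max(6,9) = 2*9 = 18
f[9] = 3*max(6,9) = 3*9 = 27
f[10] = 2*max(8,18) = 2*18 = 36
One optimal split: 3 + 3 + 2 + 2; product 3*3*2*2 = 36.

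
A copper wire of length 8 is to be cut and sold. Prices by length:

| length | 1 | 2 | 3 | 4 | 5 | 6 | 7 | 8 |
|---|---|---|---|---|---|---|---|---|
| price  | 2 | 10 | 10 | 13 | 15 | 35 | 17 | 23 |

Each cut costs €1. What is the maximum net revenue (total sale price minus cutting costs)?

Consider every possible first cut. net[k] is the best of p[i]+net[k−i] over all sellable i≤k, charging 1 whenever i<k.
net[1] = 2
net[2] = max(2+2-1, 10+0) = 10
net[3] = max(2+10-1, 10+2-1, 10+0) = 11
net[4] = max(2+11-1, 10+10-1, 10+2-1, 13+0) = 19
net[5] = max(2+19-1, 10+11-1, 10+10-1, 13+2-1, 15+0) = 20
net[6] = max(2+20-1, 10+19-1, 10+11-1, 13+10-1, 15+2-1, 35+0) = 35
net[7] = max(2+35-1, 10+20-1, 10+19-1, …, 35+2-1, 17+0) = 36
net[8] = max(2+36-1, 10+35-1, 10+20-1, …, 17+2-1, 23+0) = 44
One optimal plan: pieces 6 + 2 (1 cut) → €45 − €1 = €44.

44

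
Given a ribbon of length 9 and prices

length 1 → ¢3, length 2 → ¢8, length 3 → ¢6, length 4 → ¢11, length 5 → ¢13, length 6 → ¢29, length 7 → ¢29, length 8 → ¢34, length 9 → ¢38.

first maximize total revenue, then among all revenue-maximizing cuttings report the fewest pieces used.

3

Let r[k] be the best obtainable value from length k. For each k, try every first piece i and keep the best of price[i] + r[k−i].
r[1] = 3
r[2] = max(3+3, 8+0) = 8
r[3] = max(3+8, 8+3, 6+0) = 11
r[4] = max(3+11, 8+8, 6+3, 11+0) = 16
r[5] = max(3+16, 8+11, 6+8, 11+3, 13+0) = 19
r[6] = max(3+19, 8+16, 6+11, 11+8, 13+3, 29+0) = 29
r[7] = max(3+29, 8+19, 6+16, …, 29+3, 29+0) = 32
r[8] = max(3+32, 8+29, 6+19, …, 29+3, 34+0) = 37
r[9] = max(3+37, 8+32, 6+29, …, 34+3, 38+0) = 40
Maximum revenue is ¢40.
Now minimize piece count subject to staying optimal: for each k, pieces[k] = 1 + min over i with p[i]+r[k−i]=r[k] of pieces[k−i].
pieces[6] = 1
pieces[7] = 2
pieces[8] = 2
pieces[9] = 3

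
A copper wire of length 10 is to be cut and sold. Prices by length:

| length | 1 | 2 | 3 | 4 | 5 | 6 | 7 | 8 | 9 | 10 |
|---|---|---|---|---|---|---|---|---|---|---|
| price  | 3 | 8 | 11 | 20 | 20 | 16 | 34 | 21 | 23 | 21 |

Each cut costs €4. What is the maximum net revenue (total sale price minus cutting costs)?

41

Let r[k] be the best obtainable value from length k. For each k, try every first piece i and keep the best of price[i] + r[k−i] minus the 4 cut fee when i<k.
r[1] = 3
r[2] = max(3+3-4, 8+0) = 8
r[3] = max(3+8-4, 8+3-4, 11+0) = 11
r[4] = max(3+11-4, 8+8-4, 11+3-4, 20+0) = 20
r[5] = max(3+20-4, 8+11-4, 11+8-4, 20+3-4, 20+0) = 20
r[6] = max(3+20-4, 8+20-4, 11+11-4, 20+8-4, 20+3-4, 16+0) = 24
r[7] = max(3+24-4, 8+20-4, 11+20-4, …, 16+3-4, 34+0) = 34
r[8] = max(3+34-4, 8+24-4, 11+20-4, …, 34+3-4, 21+0) = 36
r[9] = max(3+36-4, 8+34-4, 11+24-4, …, 21+3-4, 23+0) = 38
r[10] = max(3+38-4, 8+36-4, 11+34-4, …, 23+3-4, 21+0) = 41
One optimal plan: pieces 7 + 3 (1 cut) → €45 − €4 = €41.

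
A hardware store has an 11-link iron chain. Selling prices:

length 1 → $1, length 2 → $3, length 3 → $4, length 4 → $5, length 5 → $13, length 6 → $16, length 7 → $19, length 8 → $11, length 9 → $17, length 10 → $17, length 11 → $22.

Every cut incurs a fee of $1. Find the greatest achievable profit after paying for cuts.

28

Let net[k] be the best obtainable value from length k. For each k, try every first piece i and keep the best of price[i] + net[k−i] minus the 1 cut fee when i<k.
net[1] = 1
net[2] = 3
net[3] = 4
net[4] = 5  (first piece 2, then net[2]=3)
net[5] = 13
net[6] = 16
net[7] = 19
net[8] = 19  (first piece 1, then net[7]=19)
net[9] = 21  (first piece 2, then net[7]=19)
net[10] = 25  (first piece 5, then net[5]=13)
net[11] = 28  (first piece 5, then net[6]=16)
One optimal plan: pieces 6 + 5 (1 cut) → $29 − $1 = $28.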